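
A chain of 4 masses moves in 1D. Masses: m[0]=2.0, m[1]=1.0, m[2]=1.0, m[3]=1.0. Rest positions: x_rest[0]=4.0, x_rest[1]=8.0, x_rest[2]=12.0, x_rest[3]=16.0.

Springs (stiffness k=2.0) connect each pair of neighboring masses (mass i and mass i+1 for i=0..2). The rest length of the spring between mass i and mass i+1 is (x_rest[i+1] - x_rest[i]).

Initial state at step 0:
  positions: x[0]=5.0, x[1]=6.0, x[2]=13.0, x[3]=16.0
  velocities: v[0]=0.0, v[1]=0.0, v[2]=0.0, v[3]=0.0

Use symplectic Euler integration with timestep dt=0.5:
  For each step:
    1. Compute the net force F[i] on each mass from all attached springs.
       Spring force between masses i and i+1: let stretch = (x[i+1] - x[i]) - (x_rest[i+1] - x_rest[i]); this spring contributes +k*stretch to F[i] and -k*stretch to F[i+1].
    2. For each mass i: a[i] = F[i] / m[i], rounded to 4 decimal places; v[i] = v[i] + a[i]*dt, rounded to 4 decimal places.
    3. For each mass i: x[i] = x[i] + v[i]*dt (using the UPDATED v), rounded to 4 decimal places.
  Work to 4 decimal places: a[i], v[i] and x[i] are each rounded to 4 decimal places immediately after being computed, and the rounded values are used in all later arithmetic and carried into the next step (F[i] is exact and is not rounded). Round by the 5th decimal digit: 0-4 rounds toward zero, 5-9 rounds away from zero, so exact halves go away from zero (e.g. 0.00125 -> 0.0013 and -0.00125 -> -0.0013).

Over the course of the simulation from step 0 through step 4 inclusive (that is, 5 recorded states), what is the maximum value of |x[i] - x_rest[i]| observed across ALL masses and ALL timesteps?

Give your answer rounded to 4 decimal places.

Answer: 2.6250

Derivation:
Step 0: x=[5.0000 6.0000 13.0000 16.0000] v=[0.0000 0.0000 0.0000 0.0000]
Step 1: x=[4.2500 9.0000 11.0000 16.5000] v=[-1.5000 6.0000 -4.0000 1.0000]
Step 2: x=[3.6875 10.6250 10.7500 16.2500] v=[-1.1250 3.2500 -0.5000 -0.5000]
Step 3: x=[3.8594 8.8438 13.1875 15.2500] v=[0.3438 -3.5625 4.8750 -2.0000]
Step 4: x=[4.2774 6.7422 14.4844 15.2188] v=[0.8360 -4.2032 2.5938 -0.0625]
Max displacement = 2.6250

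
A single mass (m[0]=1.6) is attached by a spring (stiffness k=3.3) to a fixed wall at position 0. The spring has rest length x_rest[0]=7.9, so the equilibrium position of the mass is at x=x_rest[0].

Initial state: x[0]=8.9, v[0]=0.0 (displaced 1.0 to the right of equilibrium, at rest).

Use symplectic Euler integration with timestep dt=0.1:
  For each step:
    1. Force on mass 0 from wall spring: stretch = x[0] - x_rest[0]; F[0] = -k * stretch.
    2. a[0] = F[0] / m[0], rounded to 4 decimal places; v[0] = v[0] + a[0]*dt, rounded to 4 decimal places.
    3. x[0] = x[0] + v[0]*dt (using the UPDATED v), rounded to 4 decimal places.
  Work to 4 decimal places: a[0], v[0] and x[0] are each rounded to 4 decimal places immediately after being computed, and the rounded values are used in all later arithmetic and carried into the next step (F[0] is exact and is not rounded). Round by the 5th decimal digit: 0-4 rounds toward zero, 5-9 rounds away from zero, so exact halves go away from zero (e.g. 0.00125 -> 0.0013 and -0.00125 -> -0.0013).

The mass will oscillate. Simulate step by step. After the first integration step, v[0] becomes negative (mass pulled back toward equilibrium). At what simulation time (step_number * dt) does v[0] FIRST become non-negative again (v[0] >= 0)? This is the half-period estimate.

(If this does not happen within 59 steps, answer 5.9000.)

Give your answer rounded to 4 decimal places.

Step 0: x=[8.9000] v=[0.0000]
Step 1: x=[8.8794] v=[-0.2063]
Step 2: x=[8.8386] v=[-0.4083]
Step 3: x=[8.7784] v=[-0.6019]
Step 4: x=[8.7001] v=[-0.7831]
Step 5: x=[8.6053] v=[-0.9481]
Step 6: x=[8.4959] v=[-1.0936]
Step 7: x=[8.3743] v=[-1.2165]
Step 8: x=[8.2429] v=[-1.3143]
Step 9: x=[8.1044] v=[-1.3850]
Step 10: x=[7.9617] v=[-1.4272]
Step 11: x=[7.8177] v=[-1.4399]
Step 12: x=[7.6754] v=[-1.4229]
Step 13: x=[7.5377] v=[-1.3766]
Step 14: x=[7.4075] v=[-1.3019]
Step 15: x=[7.2875] v=[-1.2003]
Step 16: x=[7.1801] v=[-1.0740]
Step 17: x=[7.0876] v=[-0.9255]
Step 18: x=[7.0118] v=[-0.7579]
Step 19: x=[6.9543] v=[-0.5747]
Step 20: x=[6.9163] v=[-0.3797]
Step 21: x=[6.8986] v=[-0.1768]
Step 22: x=[6.9016] v=[0.0297]
First v>=0 after going negative at step 22, time=2.2000

Answer: 2.2000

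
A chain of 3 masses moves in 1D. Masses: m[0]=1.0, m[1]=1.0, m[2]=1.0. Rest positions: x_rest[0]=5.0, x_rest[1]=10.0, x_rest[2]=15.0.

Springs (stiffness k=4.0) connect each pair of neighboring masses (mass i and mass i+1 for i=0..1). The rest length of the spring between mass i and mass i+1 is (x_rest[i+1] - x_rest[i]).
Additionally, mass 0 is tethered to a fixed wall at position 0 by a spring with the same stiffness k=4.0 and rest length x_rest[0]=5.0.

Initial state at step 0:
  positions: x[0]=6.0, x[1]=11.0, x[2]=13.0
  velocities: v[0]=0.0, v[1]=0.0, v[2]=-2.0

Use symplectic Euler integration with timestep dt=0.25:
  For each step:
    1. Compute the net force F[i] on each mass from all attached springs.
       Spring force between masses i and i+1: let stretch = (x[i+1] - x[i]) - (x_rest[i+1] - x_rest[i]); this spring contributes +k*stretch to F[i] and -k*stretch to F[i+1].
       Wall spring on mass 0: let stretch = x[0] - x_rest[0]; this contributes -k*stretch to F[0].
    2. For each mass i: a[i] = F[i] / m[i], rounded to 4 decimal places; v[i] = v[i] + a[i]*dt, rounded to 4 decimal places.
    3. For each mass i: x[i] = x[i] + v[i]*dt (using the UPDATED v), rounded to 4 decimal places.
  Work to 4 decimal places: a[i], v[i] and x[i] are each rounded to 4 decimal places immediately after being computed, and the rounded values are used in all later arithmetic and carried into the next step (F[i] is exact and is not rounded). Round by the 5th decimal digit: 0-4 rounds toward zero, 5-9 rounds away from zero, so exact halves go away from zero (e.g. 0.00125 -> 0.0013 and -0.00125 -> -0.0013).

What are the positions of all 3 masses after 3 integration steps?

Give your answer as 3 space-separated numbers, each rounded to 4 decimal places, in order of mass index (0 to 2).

Answer: 4.3125 8.2344 14.7813

Derivation:
Step 0: x=[6.0000 11.0000 13.0000] v=[0.0000 0.0000 -2.0000]
Step 1: x=[5.7500 10.2500 13.2500] v=[-1.0000 -3.0000 1.0000]
Step 2: x=[5.1875 9.1250 14.0000] v=[-2.2500 -4.5000 3.0000]
Step 3: x=[4.3125 8.2344 14.7813] v=[-3.5000 -3.5625 3.1250]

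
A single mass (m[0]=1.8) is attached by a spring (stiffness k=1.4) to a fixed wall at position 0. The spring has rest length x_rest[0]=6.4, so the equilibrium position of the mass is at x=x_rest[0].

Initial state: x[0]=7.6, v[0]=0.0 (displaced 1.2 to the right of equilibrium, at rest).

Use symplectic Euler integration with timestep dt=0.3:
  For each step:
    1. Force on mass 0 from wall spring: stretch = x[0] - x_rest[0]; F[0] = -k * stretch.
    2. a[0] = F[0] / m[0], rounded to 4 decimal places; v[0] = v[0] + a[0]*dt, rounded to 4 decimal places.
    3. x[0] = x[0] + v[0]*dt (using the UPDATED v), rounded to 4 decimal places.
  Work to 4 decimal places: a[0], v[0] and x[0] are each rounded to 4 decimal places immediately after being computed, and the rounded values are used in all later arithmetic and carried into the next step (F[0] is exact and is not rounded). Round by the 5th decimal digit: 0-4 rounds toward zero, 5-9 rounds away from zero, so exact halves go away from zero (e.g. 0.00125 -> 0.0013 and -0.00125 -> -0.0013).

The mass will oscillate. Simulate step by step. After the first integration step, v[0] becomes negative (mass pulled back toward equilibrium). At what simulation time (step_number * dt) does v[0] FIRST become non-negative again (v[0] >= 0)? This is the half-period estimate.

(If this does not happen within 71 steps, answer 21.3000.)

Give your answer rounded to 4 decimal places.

Answer: 3.6000

Derivation:
Step 0: x=[7.6000] v=[0.0000]
Step 1: x=[7.5160] v=[-0.2800]
Step 2: x=[7.3539] v=[-0.5404]
Step 3: x=[7.1250] v=[-0.7630]
Step 4: x=[6.8453] v=[-0.9322]
Step 5: x=[6.5345] v=[-1.0361]
Step 6: x=[6.2143] v=[-1.0675]
Step 7: x=[5.9070] v=[-1.0242]
Step 8: x=[5.6342] v=[-0.9092]
Step 9: x=[5.4151] v=[-0.7305]
Step 10: x=[5.2649] v=[-0.5007]
Step 11: x=[5.1942] v=[-0.2358]
Step 12: x=[5.2079] v=[0.0455]
First v>=0 after going negative at step 12, time=3.6000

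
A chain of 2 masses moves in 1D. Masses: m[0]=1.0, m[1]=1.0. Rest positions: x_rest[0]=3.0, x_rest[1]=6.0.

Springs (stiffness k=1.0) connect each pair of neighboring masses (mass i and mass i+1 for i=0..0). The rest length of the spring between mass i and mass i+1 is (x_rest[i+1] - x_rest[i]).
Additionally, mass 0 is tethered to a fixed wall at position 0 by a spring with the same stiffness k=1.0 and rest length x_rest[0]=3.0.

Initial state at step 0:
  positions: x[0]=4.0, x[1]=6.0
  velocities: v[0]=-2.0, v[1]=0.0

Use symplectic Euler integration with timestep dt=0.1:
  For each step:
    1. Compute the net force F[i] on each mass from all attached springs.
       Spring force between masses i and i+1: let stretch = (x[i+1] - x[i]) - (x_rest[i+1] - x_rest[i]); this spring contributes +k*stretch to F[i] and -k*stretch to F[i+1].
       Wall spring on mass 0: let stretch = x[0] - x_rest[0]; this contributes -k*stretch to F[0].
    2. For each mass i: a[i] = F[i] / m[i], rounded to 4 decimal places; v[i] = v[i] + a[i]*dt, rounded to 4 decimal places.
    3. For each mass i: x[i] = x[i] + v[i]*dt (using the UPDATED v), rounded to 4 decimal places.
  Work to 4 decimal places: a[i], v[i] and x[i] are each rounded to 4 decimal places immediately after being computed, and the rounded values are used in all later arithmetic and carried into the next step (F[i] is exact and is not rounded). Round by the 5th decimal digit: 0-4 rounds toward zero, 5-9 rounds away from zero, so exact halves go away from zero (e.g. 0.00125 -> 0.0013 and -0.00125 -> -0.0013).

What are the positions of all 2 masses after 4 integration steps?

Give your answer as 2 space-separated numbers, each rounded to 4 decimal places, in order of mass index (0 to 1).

Answer: 3.0468 6.0760

Derivation:
Step 0: x=[4.0000 6.0000] v=[-2.0000 0.0000]
Step 1: x=[3.7800 6.0100] v=[-2.2000 0.1000]
Step 2: x=[3.5445 6.0277] v=[-2.3550 0.1770]
Step 3: x=[3.2984 6.0506] v=[-2.4611 0.2287]
Step 4: x=[3.0468 6.0760] v=[-2.5157 0.2535]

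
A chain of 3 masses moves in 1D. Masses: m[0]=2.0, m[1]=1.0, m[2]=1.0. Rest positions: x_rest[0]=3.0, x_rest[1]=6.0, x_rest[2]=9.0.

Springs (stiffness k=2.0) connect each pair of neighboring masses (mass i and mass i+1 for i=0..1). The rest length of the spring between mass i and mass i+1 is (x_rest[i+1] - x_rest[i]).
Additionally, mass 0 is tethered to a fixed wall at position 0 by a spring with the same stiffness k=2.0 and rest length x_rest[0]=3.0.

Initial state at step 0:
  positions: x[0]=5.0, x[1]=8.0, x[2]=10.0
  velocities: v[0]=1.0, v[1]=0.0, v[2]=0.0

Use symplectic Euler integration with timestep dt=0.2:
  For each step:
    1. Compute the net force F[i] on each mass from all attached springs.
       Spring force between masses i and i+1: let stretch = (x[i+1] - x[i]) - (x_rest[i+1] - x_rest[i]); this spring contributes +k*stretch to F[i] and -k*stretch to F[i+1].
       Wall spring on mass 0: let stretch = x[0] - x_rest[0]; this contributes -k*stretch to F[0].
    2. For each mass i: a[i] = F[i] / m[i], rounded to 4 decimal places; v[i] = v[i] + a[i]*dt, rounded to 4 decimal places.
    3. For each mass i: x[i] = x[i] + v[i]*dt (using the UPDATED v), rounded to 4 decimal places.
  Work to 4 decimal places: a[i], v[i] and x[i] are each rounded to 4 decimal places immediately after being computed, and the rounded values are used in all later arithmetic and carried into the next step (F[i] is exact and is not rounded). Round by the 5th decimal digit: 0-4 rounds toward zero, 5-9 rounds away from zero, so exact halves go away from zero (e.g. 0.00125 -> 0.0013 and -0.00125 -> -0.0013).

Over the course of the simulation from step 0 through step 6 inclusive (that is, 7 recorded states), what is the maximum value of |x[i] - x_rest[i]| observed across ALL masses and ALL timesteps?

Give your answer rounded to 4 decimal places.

Step 0: x=[5.0000 8.0000 10.0000] v=[1.0000 0.0000 0.0000]
Step 1: x=[5.1200 7.9200 10.0800] v=[0.6000 -0.4000 0.4000]
Step 2: x=[5.1472 7.7888 10.2272] v=[0.1360 -0.6560 0.7360]
Step 3: x=[5.0742 7.6413 10.4193] v=[-0.3651 -0.7373 0.9606]
Step 4: x=[4.9009 7.5107 10.6292] v=[-0.8665 -0.6529 1.0494]
Step 5: x=[4.6360 7.4208 10.8296] v=[-1.3247 -0.4494 1.0020]
Step 6: x=[4.2970 7.3808 10.9973] v=[-1.6949 -0.1998 0.8385]
Max displacement = 2.1472

Answer: 2.1472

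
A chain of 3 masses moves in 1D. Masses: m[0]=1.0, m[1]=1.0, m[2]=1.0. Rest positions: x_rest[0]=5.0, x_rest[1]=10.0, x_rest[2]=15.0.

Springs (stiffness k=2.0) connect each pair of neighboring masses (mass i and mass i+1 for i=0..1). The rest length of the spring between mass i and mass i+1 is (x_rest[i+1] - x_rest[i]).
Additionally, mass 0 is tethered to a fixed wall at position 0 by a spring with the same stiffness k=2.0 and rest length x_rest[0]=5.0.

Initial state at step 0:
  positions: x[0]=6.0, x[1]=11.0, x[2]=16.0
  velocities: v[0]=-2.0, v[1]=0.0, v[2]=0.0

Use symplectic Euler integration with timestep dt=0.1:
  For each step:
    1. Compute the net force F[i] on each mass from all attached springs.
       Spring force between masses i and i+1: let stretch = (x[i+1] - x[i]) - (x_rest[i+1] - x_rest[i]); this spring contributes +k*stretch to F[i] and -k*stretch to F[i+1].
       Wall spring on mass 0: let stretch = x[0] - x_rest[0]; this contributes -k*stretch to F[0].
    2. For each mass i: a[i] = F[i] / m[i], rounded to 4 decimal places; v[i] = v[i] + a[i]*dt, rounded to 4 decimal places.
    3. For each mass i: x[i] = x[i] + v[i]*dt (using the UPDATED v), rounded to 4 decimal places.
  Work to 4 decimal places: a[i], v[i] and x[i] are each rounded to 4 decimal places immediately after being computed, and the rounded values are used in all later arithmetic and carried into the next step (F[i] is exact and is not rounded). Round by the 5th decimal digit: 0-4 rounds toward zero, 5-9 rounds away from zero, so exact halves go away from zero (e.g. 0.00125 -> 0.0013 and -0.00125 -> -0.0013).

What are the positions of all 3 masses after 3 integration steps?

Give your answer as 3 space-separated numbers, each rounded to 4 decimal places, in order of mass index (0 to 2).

Answer: 5.3156 10.9824 15.9999

Derivation:
Step 0: x=[6.0000 11.0000 16.0000] v=[-2.0000 0.0000 0.0000]
Step 1: x=[5.7800 11.0000 16.0000] v=[-2.2000 0.0000 0.0000]
Step 2: x=[5.5488 10.9956 16.0000] v=[-2.3120 -0.0440 0.0000]
Step 3: x=[5.3156 10.9824 15.9999] v=[-2.3324 -0.1325 -0.0009]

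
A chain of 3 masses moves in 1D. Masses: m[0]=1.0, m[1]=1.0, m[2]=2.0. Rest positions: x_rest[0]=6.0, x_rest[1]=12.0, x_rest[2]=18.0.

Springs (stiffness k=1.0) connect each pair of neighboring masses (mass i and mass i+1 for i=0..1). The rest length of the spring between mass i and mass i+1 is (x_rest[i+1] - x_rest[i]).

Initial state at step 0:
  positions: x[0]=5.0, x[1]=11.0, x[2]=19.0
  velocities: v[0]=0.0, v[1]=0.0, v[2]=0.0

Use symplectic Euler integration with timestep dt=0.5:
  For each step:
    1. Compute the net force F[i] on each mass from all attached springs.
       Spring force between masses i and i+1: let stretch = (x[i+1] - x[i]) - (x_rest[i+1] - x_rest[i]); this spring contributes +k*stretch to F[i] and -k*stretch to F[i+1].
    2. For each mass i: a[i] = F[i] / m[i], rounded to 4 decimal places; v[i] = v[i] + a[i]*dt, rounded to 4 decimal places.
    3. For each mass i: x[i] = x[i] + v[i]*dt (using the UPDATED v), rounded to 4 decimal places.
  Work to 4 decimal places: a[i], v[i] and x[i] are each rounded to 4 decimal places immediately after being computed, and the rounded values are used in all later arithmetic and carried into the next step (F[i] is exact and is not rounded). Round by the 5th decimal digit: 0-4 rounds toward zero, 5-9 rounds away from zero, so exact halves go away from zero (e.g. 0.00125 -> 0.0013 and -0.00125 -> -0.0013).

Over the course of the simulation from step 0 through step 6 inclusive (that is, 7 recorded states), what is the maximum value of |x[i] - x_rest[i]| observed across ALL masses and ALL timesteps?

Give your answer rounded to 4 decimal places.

Answer: 1.5852

Derivation:
Step 0: x=[5.0000 11.0000 19.0000] v=[0.0000 0.0000 0.0000]
Step 1: x=[5.0000 11.5000 18.7500] v=[0.0000 1.0000 -0.5000]
Step 2: x=[5.1250 12.1875 18.3438] v=[0.2500 1.3750 -0.8125]
Step 3: x=[5.5157 12.6485 17.9180] v=[0.7813 0.9219 -0.8516]
Step 4: x=[6.1896 12.6436 17.5835] v=[1.3477 -0.0098 -0.6690]
Step 5: x=[6.9770 12.2602 17.3815] v=[1.5747 -0.7669 -0.4040]
Step 6: x=[7.5852 11.8363 17.2894] v=[1.2163 -0.8479 -0.1843]
Max displacement = 1.5852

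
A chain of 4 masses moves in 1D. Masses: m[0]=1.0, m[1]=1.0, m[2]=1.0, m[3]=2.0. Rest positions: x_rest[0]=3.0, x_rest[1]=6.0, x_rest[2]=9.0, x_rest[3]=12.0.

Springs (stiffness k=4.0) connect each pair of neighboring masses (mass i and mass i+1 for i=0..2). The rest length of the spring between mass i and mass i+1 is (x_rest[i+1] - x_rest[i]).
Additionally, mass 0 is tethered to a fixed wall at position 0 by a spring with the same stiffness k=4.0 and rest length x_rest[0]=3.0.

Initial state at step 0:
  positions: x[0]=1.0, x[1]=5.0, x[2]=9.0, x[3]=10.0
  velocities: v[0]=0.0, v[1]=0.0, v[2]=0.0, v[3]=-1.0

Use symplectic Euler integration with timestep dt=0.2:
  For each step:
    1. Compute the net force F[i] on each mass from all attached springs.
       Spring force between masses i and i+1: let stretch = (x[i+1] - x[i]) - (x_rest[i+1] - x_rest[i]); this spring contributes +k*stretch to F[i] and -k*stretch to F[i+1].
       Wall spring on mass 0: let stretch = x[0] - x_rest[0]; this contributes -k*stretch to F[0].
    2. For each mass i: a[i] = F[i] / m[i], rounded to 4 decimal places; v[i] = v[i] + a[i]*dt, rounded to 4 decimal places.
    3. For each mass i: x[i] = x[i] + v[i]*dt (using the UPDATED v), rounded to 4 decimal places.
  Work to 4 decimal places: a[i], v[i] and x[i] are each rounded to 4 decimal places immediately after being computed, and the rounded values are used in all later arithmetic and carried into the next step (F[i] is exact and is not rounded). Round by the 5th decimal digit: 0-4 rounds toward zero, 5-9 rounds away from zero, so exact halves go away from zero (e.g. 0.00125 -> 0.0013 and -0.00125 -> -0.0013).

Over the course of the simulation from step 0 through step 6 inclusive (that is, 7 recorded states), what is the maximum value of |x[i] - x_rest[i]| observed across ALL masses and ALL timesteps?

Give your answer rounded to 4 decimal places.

Step 0: x=[1.0000 5.0000 9.0000 10.0000] v=[0.0000 0.0000 0.0000 -1.0000]
Step 1: x=[1.4800 5.0000 8.5200 9.9600] v=[2.4000 0.0000 -2.4000 -0.2000]
Step 2: x=[2.2864 5.0000 7.7072 10.0448] v=[4.0320 0.0000 -4.0640 0.4240]
Step 3: x=[3.1612 4.9990 6.8353 10.1826] v=[4.3738 -0.0051 -4.3597 0.6890]
Step 4: x=[3.8242 4.9977 6.2051 10.2926] v=[3.3151 -0.0063 -3.1509 0.5501]
Step 5: x=[4.0631 5.0019 6.0357 10.3156] v=[1.1945 0.0208 -0.8468 0.1151]
Step 6: x=[3.8021 5.0213 6.3857 10.2362] v=[-1.3049 0.0968 1.7501 -0.3969]
Max displacement = 2.9643

Answer: 2.9643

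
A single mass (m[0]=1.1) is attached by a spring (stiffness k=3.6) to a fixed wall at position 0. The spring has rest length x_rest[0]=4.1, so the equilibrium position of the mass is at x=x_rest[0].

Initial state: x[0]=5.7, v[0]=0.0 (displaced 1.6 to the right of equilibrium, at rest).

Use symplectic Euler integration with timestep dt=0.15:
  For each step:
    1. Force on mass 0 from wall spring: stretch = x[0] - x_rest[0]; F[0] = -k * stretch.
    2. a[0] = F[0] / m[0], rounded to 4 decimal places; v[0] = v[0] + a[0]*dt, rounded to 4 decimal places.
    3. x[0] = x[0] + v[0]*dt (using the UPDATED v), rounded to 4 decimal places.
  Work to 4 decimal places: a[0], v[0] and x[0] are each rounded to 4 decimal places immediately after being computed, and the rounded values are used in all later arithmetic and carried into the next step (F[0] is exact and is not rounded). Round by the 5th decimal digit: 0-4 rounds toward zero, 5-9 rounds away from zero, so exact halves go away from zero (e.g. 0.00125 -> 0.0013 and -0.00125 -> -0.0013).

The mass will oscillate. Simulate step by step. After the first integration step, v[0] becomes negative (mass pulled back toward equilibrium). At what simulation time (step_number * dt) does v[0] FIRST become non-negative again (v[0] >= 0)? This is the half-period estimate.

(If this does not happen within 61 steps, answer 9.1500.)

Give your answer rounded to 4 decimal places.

Answer: 1.8000

Derivation:
Step 0: x=[5.7000] v=[0.0000]
Step 1: x=[5.5822] v=[-0.7855]
Step 2: x=[5.3552] v=[-1.5131]
Step 3: x=[5.0358] v=[-2.1293]
Step 4: x=[4.6475] v=[-2.5887]
Step 5: x=[4.2189] v=[-2.8575]
Step 6: x=[3.7815] v=[-2.9159]
Step 7: x=[3.3676] v=[-2.7595]
Step 8: x=[3.0076] v=[-2.4000]
Step 9: x=[2.7280] v=[-1.8637]
Step 10: x=[2.5495] v=[-1.1902]
Step 11: x=[2.4852] v=[-0.4290]
Step 12: x=[2.5398] v=[0.3637]
First v>=0 after going negative at step 12, time=1.8000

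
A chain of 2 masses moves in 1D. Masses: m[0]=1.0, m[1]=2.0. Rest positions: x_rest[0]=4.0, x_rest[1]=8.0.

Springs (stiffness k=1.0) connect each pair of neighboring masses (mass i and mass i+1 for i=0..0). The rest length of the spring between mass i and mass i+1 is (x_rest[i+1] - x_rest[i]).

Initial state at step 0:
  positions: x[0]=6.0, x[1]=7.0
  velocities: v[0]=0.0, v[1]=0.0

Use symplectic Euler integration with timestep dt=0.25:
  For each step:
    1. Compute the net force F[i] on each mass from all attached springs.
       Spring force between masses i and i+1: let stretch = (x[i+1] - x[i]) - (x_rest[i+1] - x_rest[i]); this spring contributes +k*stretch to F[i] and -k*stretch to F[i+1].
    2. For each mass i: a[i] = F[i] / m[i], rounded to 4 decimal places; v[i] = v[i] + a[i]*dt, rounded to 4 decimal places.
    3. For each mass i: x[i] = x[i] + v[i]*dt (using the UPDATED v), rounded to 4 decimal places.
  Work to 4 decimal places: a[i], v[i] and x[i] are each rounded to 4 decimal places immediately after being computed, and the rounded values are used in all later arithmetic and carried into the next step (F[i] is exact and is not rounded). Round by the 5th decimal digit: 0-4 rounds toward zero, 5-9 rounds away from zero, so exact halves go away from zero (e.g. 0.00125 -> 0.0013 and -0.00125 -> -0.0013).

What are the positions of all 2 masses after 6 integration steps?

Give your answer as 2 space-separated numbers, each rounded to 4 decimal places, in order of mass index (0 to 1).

Step 0: x=[6.0000 7.0000] v=[0.0000 0.0000]
Step 1: x=[5.8125 7.0938] v=[-0.7500 0.3750]
Step 2: x=[5.4551 7.2725] v=[-1.4297 0.7149]
Step 3: x=[4.9613 7.5194] v=[-1.9754 0.9877]
Step 4: x=[4.3773 7.8114] v=[-2.3359 1.1680]
Step 5: x=[3.7580 8.1211] v=[-2.4774 1.2388]
Step 6: x=[3.1614 8.4195] v=[-2.3866 1.1934]

Answer: 3.1614 8.4195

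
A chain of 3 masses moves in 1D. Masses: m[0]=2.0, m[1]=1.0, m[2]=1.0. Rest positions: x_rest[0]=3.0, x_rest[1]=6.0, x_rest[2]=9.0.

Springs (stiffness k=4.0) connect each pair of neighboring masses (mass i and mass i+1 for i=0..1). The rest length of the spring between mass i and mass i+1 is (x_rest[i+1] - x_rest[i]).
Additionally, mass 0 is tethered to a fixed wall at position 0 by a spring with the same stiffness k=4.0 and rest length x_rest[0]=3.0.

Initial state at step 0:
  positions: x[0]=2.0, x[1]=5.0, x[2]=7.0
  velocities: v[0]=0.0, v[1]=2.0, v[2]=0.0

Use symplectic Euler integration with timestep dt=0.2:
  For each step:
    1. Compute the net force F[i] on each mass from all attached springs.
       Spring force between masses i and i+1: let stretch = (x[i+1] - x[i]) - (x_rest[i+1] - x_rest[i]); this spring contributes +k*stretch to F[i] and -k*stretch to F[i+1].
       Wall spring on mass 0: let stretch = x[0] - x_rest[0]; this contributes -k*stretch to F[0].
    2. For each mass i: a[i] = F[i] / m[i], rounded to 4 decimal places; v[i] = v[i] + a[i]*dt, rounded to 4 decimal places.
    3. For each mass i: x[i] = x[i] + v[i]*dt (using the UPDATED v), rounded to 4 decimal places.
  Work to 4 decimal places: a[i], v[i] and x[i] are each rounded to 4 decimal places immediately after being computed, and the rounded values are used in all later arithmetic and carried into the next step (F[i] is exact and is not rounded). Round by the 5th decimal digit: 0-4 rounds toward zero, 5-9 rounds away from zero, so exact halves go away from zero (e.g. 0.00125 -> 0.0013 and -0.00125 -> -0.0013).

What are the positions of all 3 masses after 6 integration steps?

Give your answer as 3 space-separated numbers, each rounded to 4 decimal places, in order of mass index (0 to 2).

Step 0: x=[2.0000 5.0000 7.0000] v=[0.0000 2.0000 0.0000]
Step 1: x=[2.0800 5.2400 7.1600] v=[0.4000 1.2000 0.8000]
Step 2: x=[2.2464 5.2816 7.4928] v=[0.8320 0.2080 1.6640]
Step 3: x=[2.4759 5.1914 7.9518] v=[1.1475 -0.4512 2.2950]
Step 4: x=[2.7246 5.1083 8.4491] v=[1.2433 -0.4153 2.4867]
Step 5: x=[2.9460 5.1784 8.8919] v=[1.1069 0.3504 2.2141]
Step 6: x=[3.1103 5.4855 9.2206] v=[0.8215 1.5353 1.6433]

Answer: 3.1103 5.4855 9.2206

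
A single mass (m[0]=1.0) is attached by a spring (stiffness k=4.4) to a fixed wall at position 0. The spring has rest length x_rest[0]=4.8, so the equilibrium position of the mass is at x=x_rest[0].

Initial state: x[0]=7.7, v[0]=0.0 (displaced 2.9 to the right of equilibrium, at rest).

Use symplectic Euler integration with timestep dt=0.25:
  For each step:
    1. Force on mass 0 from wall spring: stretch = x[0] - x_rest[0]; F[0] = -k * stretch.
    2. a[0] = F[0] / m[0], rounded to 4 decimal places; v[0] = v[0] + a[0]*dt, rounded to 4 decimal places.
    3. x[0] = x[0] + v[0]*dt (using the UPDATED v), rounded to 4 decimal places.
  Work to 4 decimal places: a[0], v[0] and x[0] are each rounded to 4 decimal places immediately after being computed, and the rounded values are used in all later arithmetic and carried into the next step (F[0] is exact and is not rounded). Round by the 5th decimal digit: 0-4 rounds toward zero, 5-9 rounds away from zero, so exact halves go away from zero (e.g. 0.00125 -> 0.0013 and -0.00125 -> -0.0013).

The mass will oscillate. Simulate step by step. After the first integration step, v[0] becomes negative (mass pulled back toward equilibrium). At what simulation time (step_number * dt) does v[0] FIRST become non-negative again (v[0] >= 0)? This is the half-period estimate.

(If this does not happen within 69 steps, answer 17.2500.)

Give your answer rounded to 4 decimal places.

Answer: 1.5000

Derivation:
Step 0: x=[7.7000] v=[0.0000]
Step 1: x=[6.9025] v=[-3.1900]
Step 2: x=[5.5268] v=[-5.5028]
Step 3: x=[3.9512] v=[-6.3023]
Step 4: x=[2.6091] v=[-5.3686]
Step 5: x=[1.8695] v=[-2.9586]
Step 6: x=[1.9358] v=[0.2650]
First v>=0 after going negative at step 6, time=1.5000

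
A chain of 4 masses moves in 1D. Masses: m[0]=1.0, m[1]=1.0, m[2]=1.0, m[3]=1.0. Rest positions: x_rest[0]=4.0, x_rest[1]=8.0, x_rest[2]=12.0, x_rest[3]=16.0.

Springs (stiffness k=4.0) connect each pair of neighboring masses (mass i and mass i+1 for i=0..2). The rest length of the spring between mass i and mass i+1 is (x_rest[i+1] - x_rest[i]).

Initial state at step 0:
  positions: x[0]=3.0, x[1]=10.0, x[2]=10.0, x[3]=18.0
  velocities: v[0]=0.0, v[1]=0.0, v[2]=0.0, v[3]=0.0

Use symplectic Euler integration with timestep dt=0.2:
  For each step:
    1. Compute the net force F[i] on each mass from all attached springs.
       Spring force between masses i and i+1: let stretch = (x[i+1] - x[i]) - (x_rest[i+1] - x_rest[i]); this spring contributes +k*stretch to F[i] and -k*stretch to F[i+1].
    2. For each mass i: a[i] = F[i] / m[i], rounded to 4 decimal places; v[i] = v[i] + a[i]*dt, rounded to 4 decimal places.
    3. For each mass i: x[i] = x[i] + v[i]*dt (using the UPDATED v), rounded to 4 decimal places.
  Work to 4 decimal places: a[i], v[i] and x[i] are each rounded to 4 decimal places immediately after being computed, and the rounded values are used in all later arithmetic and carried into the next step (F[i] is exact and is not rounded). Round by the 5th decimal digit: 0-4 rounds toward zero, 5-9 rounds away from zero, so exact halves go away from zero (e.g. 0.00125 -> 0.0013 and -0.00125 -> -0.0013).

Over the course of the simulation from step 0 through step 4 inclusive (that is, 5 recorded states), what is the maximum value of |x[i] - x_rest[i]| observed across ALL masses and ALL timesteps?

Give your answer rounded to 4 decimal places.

Answer: 2.8393

Derivation:
Step 0: x=[3.0000 10.0000 10.0000 18.0000] v=[0.0000 0.0000 0.0000 0.0000]
Step 1: x=[3.4800 8.8800 11.2800 17.3600] v=[2.4000 -5.6000 6.4000 -3.2000]
Step 2: x=[4.1840 7.2800 13.1488 16.3872] v=[3.5200 -8.0000 9.3440 -4.8640]
Step 3: x=[4.7434 6.1236 14.5967 15.5363] v=[2.7968 -5.7818 7.2397 -4.2547]
Step 4: x=[4.8836 6.1021 14.8393 15.1750] v=[0.7010 -0.1075 1.2129 -1.8064]
Max displacement = 2.8393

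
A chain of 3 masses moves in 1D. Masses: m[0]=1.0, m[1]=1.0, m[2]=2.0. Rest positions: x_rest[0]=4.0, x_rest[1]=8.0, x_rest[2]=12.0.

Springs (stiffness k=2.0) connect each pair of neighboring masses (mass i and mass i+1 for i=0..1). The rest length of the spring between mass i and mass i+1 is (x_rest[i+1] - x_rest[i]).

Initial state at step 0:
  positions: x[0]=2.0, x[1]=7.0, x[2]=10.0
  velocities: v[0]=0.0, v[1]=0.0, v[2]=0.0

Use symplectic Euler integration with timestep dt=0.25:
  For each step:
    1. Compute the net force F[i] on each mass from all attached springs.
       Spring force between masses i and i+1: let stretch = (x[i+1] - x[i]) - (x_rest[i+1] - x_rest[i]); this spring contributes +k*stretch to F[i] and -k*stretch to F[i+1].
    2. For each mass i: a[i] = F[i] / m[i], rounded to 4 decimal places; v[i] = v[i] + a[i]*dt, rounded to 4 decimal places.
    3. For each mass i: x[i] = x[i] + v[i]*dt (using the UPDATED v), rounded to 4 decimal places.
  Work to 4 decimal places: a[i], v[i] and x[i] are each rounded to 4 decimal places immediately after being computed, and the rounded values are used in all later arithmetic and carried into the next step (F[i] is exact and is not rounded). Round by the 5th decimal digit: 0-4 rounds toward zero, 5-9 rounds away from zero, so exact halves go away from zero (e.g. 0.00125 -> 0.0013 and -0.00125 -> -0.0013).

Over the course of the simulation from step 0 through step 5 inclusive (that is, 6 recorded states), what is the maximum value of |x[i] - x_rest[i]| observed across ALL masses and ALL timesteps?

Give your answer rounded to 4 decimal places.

Step 0: x=[2.0000 7.0000 10.0000] v=[0.0000 0.0000 0.0000]
Step 1: x=[2.1250 6.7500 10.0625] v=[0.5000 -1.0000 0.2500]
Step 2: x=[2.3281 6.3359 10.1680] v=[0.8125 -1.6563 0.4219]
Step 3: x=[2.5322 5.8999 10.2840] v=[0.8164 -1.7442 0.4639]
Step 4: x=[2.6573 5.5909 10.3760] v=[0.5003 -1.2360 0.3679]
Step 5: x=[2.6491 5.5133 10.4189] v=[-0.0329 -0.3103 0.1716]
Max displacement = 2.4867

Answer: 2.4867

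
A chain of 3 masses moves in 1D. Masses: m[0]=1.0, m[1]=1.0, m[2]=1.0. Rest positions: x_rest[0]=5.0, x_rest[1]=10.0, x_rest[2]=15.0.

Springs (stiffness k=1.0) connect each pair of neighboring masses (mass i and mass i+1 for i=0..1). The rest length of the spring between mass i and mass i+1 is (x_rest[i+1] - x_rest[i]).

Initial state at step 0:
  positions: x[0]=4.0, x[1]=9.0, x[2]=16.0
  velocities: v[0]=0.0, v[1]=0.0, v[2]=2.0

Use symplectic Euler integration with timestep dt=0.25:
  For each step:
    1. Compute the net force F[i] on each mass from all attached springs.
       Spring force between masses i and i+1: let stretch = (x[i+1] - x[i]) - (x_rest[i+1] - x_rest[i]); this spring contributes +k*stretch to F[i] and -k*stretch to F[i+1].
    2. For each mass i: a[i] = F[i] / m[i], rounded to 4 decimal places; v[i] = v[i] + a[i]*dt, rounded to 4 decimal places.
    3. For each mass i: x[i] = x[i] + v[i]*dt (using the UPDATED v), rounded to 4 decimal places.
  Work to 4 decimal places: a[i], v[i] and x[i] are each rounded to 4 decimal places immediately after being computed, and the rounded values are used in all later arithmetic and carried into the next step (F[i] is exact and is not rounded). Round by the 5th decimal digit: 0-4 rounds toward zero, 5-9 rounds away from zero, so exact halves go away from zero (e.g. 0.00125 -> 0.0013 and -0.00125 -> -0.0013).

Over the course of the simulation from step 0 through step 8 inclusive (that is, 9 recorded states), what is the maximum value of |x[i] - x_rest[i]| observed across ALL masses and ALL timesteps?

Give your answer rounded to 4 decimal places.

Answer: 1.7109

Derivation:
Step 0: x=[4.0000 9.0000 16.0000] v=[0.0000 0.0000 2.0000]
Step 1: x=[4.0000 9.1250 16.3750] v=[0.0000 0.5000 1.5000]
Step 2: x=[4.0078 9.3828 16.6094] v=[0.0313 1.0313 0.9375]
Step 3: x=[4.0391 9.7564 16.7046] v=[0.1251 1.4942 0.3809]
Step 4: x=[4.1152 10.2069 16.6781] v=[0.3044 1.8019 -0.1062]
Step 5: x=[4.2595 10.6811 16.5596] v=[0.5773 1.8968 -0.4740]
Step 6: x=[4.4927 11.1214 16.3862] v=[0.9327 1.7610 -0.6936]
Step 7: x=[4.8277 11.4764 16.1963] v=[1.3399 1.4200 -0.7598]
Step 8: x=[5.2657 11.7109 16.0239] v=[1.7521 0.9378 -0.6898]
Max displacement = 1.7109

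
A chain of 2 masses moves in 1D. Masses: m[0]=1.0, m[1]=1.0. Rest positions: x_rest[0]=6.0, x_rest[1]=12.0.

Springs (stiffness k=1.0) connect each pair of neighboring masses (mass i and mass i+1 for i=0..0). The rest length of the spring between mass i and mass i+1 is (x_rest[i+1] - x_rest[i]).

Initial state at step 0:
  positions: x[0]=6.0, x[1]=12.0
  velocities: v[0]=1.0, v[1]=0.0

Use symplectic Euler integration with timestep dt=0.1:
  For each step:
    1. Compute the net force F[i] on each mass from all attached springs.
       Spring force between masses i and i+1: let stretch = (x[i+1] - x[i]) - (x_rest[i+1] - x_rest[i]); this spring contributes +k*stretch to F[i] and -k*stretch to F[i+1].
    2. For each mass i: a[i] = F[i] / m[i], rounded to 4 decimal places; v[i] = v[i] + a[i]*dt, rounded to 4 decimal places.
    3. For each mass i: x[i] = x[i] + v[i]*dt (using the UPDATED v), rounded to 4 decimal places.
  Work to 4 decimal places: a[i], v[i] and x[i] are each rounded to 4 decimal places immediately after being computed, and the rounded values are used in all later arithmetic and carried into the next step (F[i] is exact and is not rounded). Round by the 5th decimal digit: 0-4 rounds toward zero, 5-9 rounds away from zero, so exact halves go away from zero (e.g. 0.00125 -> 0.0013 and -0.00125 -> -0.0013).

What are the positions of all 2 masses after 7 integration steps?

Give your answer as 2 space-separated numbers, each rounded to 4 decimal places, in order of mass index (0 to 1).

Step 0: x=[6.0000 12.0000] v=[1.0000 0.0000]
Step 1: x=[6.1000 12.0000] v=[1.0000 0.0000]
Step 2: x=[6.1990 12.0010] v=[0.9900 0.0100]
Step 3: x=[6.2960 12.0040] v=[0.9702 0.0298]
Step 4: x=[6.3901 12.0099] v=[0.9410 0.0590]
Step 5: x=[6.4804 12.0196] v=[0.9030 0.0970]
Step 6: x=[6.5661 12.0339] v=[0.8569 0.1431]
Step 7: x=[6.6465 12.0535] v=[0.8037 0.1963]

Answer: 6.6465 12.0535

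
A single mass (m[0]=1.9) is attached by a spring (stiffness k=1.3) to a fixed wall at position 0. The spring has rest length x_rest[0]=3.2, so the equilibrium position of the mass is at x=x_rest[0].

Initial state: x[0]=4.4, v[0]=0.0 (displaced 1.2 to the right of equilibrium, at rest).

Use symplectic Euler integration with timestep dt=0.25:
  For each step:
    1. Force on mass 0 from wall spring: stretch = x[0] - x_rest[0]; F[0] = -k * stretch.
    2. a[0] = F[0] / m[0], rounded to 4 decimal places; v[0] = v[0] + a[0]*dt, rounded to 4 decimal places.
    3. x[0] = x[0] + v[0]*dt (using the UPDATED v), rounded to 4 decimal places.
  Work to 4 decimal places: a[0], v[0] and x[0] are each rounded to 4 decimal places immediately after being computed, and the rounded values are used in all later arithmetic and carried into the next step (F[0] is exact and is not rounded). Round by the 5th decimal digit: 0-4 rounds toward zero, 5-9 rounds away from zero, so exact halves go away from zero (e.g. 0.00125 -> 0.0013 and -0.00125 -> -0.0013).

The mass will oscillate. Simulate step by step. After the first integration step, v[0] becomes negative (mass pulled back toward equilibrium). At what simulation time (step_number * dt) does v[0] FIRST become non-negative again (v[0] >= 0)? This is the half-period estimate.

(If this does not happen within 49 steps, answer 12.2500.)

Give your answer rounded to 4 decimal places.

Step 0: x=[4.4000] v=[0.0000]
Step 1: x=[4.3487] v=[-0.2053]
Step 2: x=[4.2483] v=[-0.4018]
Step 3: x=[4.1030] v=[-0.5811]
Step 4: x=[3.9191] v=[-0.7356]
Step 5: x=[3.7045] v=[-0.8586]
Step 6: x=[3.4683] v=[-0.9449]
Step 7: x=[3.2206] v=[-0.9908]
Step 8: x=[2.9720] v=[-0.9943]
Step 9: x=[2.7332] v=[-0.9553]
Step 10: x=[2.5143] v=[-0.8755]
Step 11: x=[2.3248] v=[-0.7582]
Step 12: x=[2.1727] v=[-0.6085]
Step 13: x=[2.0645] v=[-0.4328]
Step 14: x=[2.0049] v=[-0.2386]
Step 15: x=[1.9964] v=[-0.0342]
Step 16: x=[2.0393] v=[0.1717]
First v>=0 after going negative at step 16, time=4.0000

Answer: 4.0000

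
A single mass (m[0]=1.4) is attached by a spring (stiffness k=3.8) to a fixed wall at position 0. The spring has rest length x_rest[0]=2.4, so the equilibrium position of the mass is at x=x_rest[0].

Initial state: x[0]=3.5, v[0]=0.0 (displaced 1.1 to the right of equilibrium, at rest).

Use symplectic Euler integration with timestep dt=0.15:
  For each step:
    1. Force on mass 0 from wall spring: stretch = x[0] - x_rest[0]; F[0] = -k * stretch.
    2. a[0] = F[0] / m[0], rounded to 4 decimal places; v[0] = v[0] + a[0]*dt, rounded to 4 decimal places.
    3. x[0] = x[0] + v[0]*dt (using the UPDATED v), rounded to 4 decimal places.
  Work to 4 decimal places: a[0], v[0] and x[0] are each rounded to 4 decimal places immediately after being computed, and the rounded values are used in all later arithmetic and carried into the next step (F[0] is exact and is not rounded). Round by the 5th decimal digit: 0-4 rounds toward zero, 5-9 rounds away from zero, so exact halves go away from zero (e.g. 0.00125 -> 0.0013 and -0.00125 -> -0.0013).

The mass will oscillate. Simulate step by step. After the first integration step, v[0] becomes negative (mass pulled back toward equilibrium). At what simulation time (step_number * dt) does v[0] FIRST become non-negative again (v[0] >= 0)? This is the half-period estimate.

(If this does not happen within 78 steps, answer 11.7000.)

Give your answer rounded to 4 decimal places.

Answer: 1.9500

Derivation:
Step 0: x=[3.5000] v=[0.0000]
Step 1: x=[3.4328] v=[-0.4479]
Step 2: x=[3.3025] v=[-0.8684]
Step 3: x=[3.1171] v=[-1.2358]
Step 4: x=[2.8879] v=[-1.5278]
Step 5: x=[2.6289] v=[-1.7264]
Step 6: x=[2.3560] v=[-1.8196]
Step 7: x=[2.0857] v=[-1.8017]
Step 8: x=[1.8346] v=[-1.6737]
Step 9: x=[1.6181] v=[-1.4435]
Step 10: x=[1.4493] v=[-1.1252]
Step 11: x=[1.3386] v=[-0.7381]
Step 12: x=[1.2927] v=[-0.3060]
Step 13: x=[1.3144] v=[0.1448]
First v>=0 after going negative at step 13, time=1.9500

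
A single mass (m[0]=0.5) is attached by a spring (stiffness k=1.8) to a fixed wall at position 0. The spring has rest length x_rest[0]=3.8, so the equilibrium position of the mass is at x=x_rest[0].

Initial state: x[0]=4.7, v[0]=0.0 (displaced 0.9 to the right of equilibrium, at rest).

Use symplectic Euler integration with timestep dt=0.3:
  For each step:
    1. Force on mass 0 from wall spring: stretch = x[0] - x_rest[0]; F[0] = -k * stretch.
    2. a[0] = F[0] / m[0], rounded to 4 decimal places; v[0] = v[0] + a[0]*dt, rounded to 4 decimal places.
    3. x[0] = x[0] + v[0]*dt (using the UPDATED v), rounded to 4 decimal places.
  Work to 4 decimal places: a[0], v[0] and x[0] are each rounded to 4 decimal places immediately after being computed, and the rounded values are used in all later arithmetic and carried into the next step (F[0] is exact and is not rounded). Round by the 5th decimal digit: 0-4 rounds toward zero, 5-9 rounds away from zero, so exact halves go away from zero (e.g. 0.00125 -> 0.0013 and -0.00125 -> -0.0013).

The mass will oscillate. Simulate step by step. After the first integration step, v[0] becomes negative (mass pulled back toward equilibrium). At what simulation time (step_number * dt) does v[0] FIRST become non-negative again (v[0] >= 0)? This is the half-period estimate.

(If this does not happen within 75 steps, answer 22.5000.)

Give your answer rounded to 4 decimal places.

Answer: 1.8000

Derivation:
Step 0: x=[4.7000] v=[0.0000]
Step 1: x=[4.4084] v=[-0.9720]
Step 2: x=[3.9197] v=[-1.6291]
Step 3: x=[3.3922] v=[-1.7584]
Step 4: x=[2.9968] v=[-1.3180]
Step 5: x=[2.8616] v=[-0.4506]
Step 6: x=[3.0305] v=[0.5629]
First v>=0 after going negative at step 6, time=1.8000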